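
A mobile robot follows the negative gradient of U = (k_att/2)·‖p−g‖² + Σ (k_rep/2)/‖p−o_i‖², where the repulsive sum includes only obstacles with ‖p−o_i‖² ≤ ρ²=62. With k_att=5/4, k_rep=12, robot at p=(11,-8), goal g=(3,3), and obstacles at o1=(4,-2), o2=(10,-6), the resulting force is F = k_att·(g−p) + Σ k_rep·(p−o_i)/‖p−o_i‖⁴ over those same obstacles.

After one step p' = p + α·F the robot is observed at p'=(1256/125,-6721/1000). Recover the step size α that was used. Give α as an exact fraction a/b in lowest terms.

α = 1/10

F_att = 5/4·(g−p) = 5/4·(-8,11) = (-10.0000,13.7500)
o1: d²=85 > ρ²=62 → inactive
o2: d²=5 ≤ ρ²=62; F_rep = 12·(1,-2)/5² = (0.4800,-0.9600)
F = F_att + ΣF_rep = (-9.5200,12.7900)
Δp = p'−p = (-0.9520,1.2790); α = Δx/Fx = (-119/125) / (-238/25) = 1/10
check: Δy/Fy = (1279/1000) / (1279/100) = 1/10 ✓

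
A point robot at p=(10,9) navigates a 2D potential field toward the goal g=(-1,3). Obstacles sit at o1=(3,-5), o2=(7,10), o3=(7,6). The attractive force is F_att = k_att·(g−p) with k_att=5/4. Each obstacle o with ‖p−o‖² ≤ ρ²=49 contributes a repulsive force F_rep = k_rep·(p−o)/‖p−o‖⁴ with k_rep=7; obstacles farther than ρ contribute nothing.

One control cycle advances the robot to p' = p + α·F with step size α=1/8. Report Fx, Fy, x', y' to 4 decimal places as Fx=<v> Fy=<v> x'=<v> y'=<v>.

F_att = 5/4·(g−p) = 5/4·(-11,-6) = (-13.7500,-7.5000)
o1: d²=245 > ρ²=49 → inactive
o2: d²=10 ≤ ρ²=49; F_rep = 7·(3,-1)/10² = (0.2100,-0.0700)
o3: d²=18 ≤ ρ²=49; F_rep = 7·(3,3)/18² = (0.0648,0.0648)
F = F_att + ΣF_rep = (-13.4752,-7.5052)
p' = p + 1/8·F = (8.3156,8.0619)

Fx=-13.4752 Fy=-7.5052 x'=8.3156 y'=8.0619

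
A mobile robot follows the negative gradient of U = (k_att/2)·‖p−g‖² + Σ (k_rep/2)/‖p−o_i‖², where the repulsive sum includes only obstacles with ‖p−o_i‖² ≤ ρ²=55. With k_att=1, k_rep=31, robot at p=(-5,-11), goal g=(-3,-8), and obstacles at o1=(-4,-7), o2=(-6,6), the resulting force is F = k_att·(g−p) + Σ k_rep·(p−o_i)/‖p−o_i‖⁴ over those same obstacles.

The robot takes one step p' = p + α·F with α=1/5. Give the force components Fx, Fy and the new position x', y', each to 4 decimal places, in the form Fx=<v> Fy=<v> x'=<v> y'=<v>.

Fx=1.8927 Fy=2.5709 x'=-4.6215 y'=-10.4858

F_att = 1·(g−p) = 1·(2,3) = (2.0000,3.0000)
o1: d²=17 ≤ ρ²=55; F_rep = 31·(-1,-4)/17² = (-0.1073,-0.4291)
o2: d²=290 > ρ²=55 → inactive
F = F_att + ΣF_rep = (1.8927,2.5709)
p' = p + 1/5·F = (-4.6215,-10.4858)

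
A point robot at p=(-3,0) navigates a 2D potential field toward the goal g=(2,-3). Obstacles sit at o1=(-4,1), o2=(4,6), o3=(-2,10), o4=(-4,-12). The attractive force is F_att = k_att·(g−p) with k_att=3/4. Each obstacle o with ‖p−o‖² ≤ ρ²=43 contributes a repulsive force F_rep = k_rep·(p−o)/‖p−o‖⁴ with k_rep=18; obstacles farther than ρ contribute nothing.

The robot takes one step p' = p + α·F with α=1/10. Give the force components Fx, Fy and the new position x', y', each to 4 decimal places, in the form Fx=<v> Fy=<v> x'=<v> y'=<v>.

Fx=8.2500 Fy=-6.7500 x'=-2.1750 y'=-0.6750

F_att = 3/4·(g−p) = 3/4·(5,-3) = (3.7500,-2.2500)
o1: d²=2 ≤ ρ²=43; F_rep = 18·(1,-1)/2² = (4.5000,-4.5000)
o2: d²=85 > ρ²=43 → inactive
o3: d²=101 > ρ²=43 → inactive
o4: d²=145 > ρ²=43 → inactive
F = F_att + ΣF_rep = (8.2500,-6.7500)
p' = p + 1/10·F = (-2.1750,-0.6750)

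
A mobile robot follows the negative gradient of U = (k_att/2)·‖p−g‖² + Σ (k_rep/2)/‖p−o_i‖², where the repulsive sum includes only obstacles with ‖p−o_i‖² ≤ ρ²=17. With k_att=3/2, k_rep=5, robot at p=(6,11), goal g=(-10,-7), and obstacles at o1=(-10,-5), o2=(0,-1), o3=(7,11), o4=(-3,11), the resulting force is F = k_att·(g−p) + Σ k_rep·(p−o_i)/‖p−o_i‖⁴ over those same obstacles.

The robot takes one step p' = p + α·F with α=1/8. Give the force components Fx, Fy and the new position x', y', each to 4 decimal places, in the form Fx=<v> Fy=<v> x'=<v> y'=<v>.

F_att = 3/2·(g−p) = 3/2·(-16,-18) = (-24.0000,-27.0000)
o1: d²=512 > ρ²=17 → inactive
o2: d²=180 > ρ²=17 → inactive
o3: d²=1 ≤ ρ²=17; F_rep = 5·(-1,0)/1² = (-5.0000,0.0000)
o4: d²=81 > ρ²=17 → inactive
F = F_att + ΣF_rep = (-29.0000,-27.0000)
p' = p + 1/8·F = (2.3750,7.6250)

Fx=-29.0000 Fy=-27.0000 x'=2.3750 y'=7.6250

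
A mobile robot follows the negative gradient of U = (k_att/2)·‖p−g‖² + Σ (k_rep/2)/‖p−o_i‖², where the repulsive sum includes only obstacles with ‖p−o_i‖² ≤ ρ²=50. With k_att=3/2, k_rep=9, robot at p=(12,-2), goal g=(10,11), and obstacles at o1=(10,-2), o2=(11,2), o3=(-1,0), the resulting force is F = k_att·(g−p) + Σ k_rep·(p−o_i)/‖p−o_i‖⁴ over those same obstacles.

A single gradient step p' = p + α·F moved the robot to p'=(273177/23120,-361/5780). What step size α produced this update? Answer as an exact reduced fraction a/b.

α = 1/10

F_att = 3/2·(g−p) = 3/2·(-2,13) = (-3.0000,19.5000)
o1: d²=4 ≤ ρ²=50; F_rep = 9·(2,0)/4² = (1.1250,0.0000)
o2: d²=17 ≤ ρ²=50; F_rep = 9·(1,-4)/17² = (0.0311,-0.1246)
o3: d²=173 > ρ²=50 → inactive
F = F_att + ΣF_rep = (-1.8439,19.3754)
Δp = p'−p = (-0.1844,1.9375); α = Δx/Fx = (-4263/23120) / (-4263/2312) = 1/10
check: Δy/Fy = (11199/5780) / (11199/578) = 1/10 ✓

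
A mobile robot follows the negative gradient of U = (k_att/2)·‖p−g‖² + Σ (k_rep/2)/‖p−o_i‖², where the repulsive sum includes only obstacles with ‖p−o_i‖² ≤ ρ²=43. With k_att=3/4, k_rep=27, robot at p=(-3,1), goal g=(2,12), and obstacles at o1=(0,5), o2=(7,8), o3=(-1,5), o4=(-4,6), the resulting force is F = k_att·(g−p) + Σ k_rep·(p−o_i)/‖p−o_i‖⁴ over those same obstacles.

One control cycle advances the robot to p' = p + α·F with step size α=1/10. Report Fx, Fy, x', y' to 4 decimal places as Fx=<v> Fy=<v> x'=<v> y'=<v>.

F_att = 3/4·(g−p) = 3/4·(5,11) = (3.7500,8.2500)
o1: d²=25 ≤ ρ²=43; F_rep = 27·(-3,-4)/25² = (-0.1296,-0.1728)
o2: d²=149 > ρ²=43 → inactive
o3: d²=20 ≤ ρ²=43; F_rep = 27·(-2,-4)/20² = (-0.1350,-0.2700)
o4: d²=26 ≤ ρ²=43; F_rep = 27·(1,-5)/26² = (0.0399,-0.1997)
F = F_att + ΣF_rep = (3.5253,7.6075)
p' = p + 1/10·F = (-2.6475,1.7607)

Fx=3.5253 Fy=7.6075 x'=-2.6475 y'=1.7607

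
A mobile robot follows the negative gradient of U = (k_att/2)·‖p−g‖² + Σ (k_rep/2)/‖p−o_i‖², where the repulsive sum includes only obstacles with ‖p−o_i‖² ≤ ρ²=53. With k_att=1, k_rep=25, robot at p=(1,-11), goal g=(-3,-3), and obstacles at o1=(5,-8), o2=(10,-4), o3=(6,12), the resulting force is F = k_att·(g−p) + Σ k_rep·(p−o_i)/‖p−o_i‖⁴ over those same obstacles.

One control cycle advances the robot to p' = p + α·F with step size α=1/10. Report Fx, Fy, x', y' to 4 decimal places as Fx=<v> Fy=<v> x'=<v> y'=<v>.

Fx=-4.1600 Fy=7.8800 x'=0.5840 y'=-10.2120

F_att = 1·(g−p) = 1·(-4,8) = (-4.0000,8.0000)
o1: d²=25 ≤ ρ²=53; F_rep = 25·(-4,-3)/25² = (-0.1600,-0.1200)
o2: d²=130 > ρ²=53 → inactive
o3: d²=554 > ρ²=53 → inactive
F = F_att + ΣF_rep = (-4.1600,7.8800)
p' = p + 1/10·F = (0.5840,-10.2120)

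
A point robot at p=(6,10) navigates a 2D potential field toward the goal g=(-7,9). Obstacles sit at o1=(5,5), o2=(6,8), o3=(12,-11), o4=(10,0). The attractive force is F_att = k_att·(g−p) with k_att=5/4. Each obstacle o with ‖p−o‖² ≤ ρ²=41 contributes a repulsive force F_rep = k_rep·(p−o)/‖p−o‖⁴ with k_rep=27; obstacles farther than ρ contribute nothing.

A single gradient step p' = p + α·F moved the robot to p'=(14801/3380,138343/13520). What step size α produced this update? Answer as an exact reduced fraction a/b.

α = 1/10

F_att = 5/4·(g−p) = 5/4·(-13,-1) = (-16.2500,-1.2500)
o1: d²=26 ≤ ρ²=41; F_rep = 27·(1,5)/26² = (0.0399,0.1997)
o2: d²=4 ≤ ρ²=41; F_rep = 27·(0,2)/4² = (0.0000,3.3750)
o3: d²=477 > ρ²=41 → inactive
o4: d²=116 > ρ²=41 → inactive
F = F_att + ΣF_rep = (-16.2101,2.3247)
Δp = p'−p = (-1.6210,0.2325); α = Δx/Fx = (-5479/3380) / (-5479/338) = 1/10
check: Δy/Fy = (3143/13520) / (3143/1352) = 1/10 ✓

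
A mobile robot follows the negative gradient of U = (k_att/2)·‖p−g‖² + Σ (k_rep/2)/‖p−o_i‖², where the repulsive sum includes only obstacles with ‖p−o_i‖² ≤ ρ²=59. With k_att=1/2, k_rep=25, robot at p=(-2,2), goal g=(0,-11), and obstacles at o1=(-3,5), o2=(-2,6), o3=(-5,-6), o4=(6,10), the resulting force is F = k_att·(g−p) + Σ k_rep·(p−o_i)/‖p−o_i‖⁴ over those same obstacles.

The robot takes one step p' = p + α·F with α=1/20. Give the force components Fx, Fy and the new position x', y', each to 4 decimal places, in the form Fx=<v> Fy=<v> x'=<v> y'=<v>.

Fx=1.2500 Fy=-7.6406 x'=-1.9375 y'=1.6180

F_att = 1/2·(g−p) = 1/2·(2,-13) = (1.0000,-6.5000)
o1: d²=10 ≤ ρ²=59; F_rep = 25·(1,-3)/10² = (0.2500,-0.7500)
o2: d²=16 ≤ ρ²=59; F_rep = 25·(0,-4)/16² = (0.0000,-0.3906)
o3: d²=73 > ρ²=59 → inactive
o4: d²=128 > ρ²=59 → inactive
F = F_att + ΣF_rep = (1.2500,-7.6406)
p' = p + 1/20·F = (-1.9375,1.6180)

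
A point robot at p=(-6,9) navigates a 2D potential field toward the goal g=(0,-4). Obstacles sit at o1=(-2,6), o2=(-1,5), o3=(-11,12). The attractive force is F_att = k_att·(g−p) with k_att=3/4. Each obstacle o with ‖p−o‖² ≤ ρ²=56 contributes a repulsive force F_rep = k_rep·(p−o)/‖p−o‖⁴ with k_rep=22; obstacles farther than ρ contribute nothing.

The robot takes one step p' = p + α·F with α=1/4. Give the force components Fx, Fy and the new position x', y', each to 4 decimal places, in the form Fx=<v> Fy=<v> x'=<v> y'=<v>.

Fx=4.3889 Fy=-9.6491 x'=-4.9028 y'=6.5877

F_att = 3/4·(g−p) = 3/4·(6,-13) = (4.5000,-9.7500)
o1: d²=25 ≤ ρ²=56; F_rep = 22·(-4,3)/25² = (-0.1408,0.1056)
o2: d²=41 ≤ ρ²=56; F_rep = 22·(-5,4)/41² = (-0.0654,0.0523)
o3: d²=34 ≤ ρ²=56; F_rep = 22·(5,-3)/34² = (0.0952,-0.0571)
F = F_att + ΣF_rep = (4.3889,-9.6491)
p' = p + 1/4·F = (-4.9028,6.5877)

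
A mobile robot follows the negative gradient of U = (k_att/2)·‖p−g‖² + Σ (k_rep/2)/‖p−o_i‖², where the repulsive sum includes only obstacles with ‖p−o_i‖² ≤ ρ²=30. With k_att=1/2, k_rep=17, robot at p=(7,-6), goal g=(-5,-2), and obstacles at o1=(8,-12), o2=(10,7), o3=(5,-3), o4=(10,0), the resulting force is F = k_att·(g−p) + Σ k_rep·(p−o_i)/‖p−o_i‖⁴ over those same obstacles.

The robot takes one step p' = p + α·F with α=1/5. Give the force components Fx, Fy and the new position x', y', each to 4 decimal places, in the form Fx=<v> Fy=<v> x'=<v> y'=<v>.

F_att = 1/2·(g−p) = 1/2·(-12,4) = (-6.0000,2.0000)
o1: d²=37 > ρ²=30 → inactive
o2: d²=178 > ρ²=30 → inactive
o3: d²=13 ≤ ρ²=30; F_rep = 17·(2,-3)/13² = (0.2012,-0.3018)
o4: d²=45 > ρ²=30 → inactive
F = F_att + ΣF_rep = (-5.7988,1.6982)
p' = p + 1/5·F = (5.8402,-5.6604)

Fx=-5.7988 Fy=1.6982 x'=5.8402 y'=-5.6604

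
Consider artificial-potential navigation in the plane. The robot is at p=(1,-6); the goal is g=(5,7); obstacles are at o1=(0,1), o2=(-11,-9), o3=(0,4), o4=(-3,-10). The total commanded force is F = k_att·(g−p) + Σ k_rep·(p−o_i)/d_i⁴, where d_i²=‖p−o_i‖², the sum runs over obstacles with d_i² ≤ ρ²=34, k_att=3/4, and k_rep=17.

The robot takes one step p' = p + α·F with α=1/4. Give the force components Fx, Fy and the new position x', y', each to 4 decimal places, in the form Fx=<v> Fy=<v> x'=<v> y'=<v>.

F_att = 3/4·(g−p) = 3/4·(4,13) = (3.0000,9.7500)
o1: d²=50 > ρ²=34 → inactive
o2: d²=153 > ρ²=34 → inactive
o3: d²=101 > ρ²=34 → inactive
o4: d²=32 ≤ ρ²=34; F_rep = 17·(4,4)/32² = (0.0664,0.0664)
F = F_att + ΣF_rep = (3.0664,9.8164)
p' = p + 1/4·F = (1.7666,-3.5459)

Fx=3.0664 Fy=9.8164 x'=1.7666 y'=-3.5459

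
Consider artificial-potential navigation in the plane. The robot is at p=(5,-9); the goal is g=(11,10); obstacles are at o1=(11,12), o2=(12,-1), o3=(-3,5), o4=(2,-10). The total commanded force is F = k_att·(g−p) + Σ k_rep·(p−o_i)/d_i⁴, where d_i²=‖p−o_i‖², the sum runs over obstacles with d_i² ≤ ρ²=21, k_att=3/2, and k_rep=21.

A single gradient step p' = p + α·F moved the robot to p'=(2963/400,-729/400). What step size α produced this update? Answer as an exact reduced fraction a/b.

α = 1/4

F_att = 3/2·(g−p) = 3/2·(6,19) = (9.0000,28.5000)
o1: d²=477 > ρ²=21 → inactive
o2: d²=113 > ρ²=21 → inactive
o3: d²=260 > ρ²=21 → inactive
o4: d²=10 ≤ ρ²=21; F_rep = 21·(3,1)/10² = (0.6300,0.2100)
F = F_att + ΣF_rep = (9.6300,28.7100)
Δp = p'−p = (2.4075,7.1775); α = Δx/Fx = (963/400) / (963/100) = 1/4
check: Δy/Fy = (2871/400) / (2871/100) = 1/4 ✓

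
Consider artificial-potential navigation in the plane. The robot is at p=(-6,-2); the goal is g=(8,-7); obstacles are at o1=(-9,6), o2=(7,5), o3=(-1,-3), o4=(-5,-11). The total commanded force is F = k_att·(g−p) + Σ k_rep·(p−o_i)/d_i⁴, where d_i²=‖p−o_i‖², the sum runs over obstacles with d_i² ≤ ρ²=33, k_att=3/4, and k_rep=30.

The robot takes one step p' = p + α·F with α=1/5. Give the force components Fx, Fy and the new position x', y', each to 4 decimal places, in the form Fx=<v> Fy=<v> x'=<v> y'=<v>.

Fx=10.2781 Fy=-3.7056 x'=-3.9444 y'=-2.7411

F_att = 3/4·(g−p) = 3/4·(14,-5) = (10.5000,-3.7500)
o1: d²=73 > ρ²=33 → inactive
o2: d²=218 > ρ²=33 → inactive
o3: d²=26 ≤ ρ²=33; F_rep = 30·(-5,1)/26² = (-0.2219,0.0444)
o4: d²=82 > ρ²=33 → inactive
F = F_att + ΣF_rep = (10.2781,-3.7056)
p' = p + 1/5·F = (-3.9444,-2.7411)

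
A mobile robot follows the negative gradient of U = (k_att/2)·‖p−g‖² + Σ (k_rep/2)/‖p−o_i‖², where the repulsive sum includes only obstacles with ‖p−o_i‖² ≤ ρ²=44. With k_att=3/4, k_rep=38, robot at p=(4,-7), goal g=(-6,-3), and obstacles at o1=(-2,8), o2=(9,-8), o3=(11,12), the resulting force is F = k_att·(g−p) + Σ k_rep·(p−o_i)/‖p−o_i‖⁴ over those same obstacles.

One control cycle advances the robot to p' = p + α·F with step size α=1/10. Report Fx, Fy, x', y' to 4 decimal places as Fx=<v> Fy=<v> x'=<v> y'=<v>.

Fx=-7.7811 Fy=3.0562 x'=3.2219 y'=-6.6944

F_att = 3/4·(g−p) = 3/4·(-10,4) = (-7.5000,3.0000)
o1: d²=261 > ρ²=44 → inactive
o2: d²=26 ≤ ρ²=44; F_rep = 38·(-5,1)/26² = (-0.2811,0.0562)
o3: d²=410 > ρ²=44 → inactive
F = F_att + ΣF_rep = (-7.7811,3.0562)
p' = p + 1/10·F = (3.2219,-6.6944)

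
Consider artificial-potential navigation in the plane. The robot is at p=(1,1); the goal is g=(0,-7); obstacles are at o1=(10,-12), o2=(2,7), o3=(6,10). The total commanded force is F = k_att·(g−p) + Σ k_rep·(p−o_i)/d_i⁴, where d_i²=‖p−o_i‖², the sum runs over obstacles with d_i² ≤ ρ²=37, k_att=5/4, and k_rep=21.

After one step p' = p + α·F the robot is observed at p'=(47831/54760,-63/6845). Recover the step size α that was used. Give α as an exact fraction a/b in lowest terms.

F_att = 5/4·(g−p) = 5/4·(-1,-8) = (-1.2500,-10.0000)
o1: d²=250 > ρ²=37 → inactive
o2: d²=37 ≤ ρ²=37; F_rep = 21·(-1,-6)/37² = (-0.0153,-0.0920)
o3: d²=106 > ρ²=37 → inactive
F = F_att + ΣF_rep = (-1.2653,-10.0920)
Δp = p'−p = (-0.1265,-1.0092); α = Δx/Fx = (-6929/54760) / (-6929/5476) = 1/10
check: Δy/Fy = (-6908/6845) / (-13816/1369) = 1/10 ✓

α = 1/10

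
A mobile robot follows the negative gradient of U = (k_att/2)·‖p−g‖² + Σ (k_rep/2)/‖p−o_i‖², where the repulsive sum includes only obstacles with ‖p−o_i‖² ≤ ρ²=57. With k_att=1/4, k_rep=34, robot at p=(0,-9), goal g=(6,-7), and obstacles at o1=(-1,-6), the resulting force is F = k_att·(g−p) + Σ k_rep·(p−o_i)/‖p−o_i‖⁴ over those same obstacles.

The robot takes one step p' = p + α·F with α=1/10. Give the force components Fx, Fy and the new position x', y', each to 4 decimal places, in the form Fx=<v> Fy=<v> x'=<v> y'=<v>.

Fx=1.8400 Fy=-0.5200 x'=0.1840 y'=-9.0520

F_att = 1/4·(g−p) = 1/4·(6,2) = (1.5000,0.5000)
o1: d²=10 ≤ ρ²=57; F_rep = 34·(1,-3)/10² = (0.3400,-1.0200)
F = F_att + ΣF_rep = (1.8400,-0.5200)
p' = p + 1/10·F = (0.1840,-9.0520)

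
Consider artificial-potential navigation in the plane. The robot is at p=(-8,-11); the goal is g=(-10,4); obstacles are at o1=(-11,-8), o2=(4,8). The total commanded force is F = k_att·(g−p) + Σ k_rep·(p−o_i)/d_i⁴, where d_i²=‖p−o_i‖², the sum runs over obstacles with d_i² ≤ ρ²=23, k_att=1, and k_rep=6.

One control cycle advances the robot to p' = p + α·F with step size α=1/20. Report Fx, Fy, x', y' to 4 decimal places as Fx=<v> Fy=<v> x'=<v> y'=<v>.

F_att = 1·(g−p) = 1·(-2,15) = (-2.0000,15.0000)
o1: d²=18 ≤ ρ²=23; F_rep = 6·(3,-3)/18² = (0.0556,-0.0556)
o2: d²=505 > ρ²=23 → inactive
F = F_att + ΣF_rep = (-1.9444,14.9444)
p' = p + 1/20·F = (-8.0972,-10.2528)

Fx=-1.9444 Fy=14.9444 x'=-8.0972 y'=-10.2528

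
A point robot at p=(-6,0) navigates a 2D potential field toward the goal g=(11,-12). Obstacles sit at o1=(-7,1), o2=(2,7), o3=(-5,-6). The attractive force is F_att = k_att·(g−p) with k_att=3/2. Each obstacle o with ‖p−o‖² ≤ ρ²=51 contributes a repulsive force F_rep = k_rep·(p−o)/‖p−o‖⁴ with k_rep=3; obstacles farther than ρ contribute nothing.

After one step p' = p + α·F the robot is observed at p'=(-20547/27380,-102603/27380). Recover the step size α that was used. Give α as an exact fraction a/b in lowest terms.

F_att = 3/2·(g−p) = 3/2·(17,-12) = (25.5000,-18.0000)
o1: d²=2 ≤ ρ²=51; F_rep = 3·(1,-1)/2² = (0.7500,-0.7500)
o2: d²=113 > ρ²=51 → inactive
o3: d²=37 ≤ ρ²=51; F_rep = 3·(-1,6)/37² = (-0.0022,0.0131)
F = F_att + ΣF_rep = (26.2478,-18.7369)
Δp = p'−p = (5.2496,-3.7474); α = Δx/Fx = (143733/27380) / (143733/5476) = 1/5
check: Δy/Fy = (-102603/27380) / (-102603/5476) = 1/5 ✓

α = 1/5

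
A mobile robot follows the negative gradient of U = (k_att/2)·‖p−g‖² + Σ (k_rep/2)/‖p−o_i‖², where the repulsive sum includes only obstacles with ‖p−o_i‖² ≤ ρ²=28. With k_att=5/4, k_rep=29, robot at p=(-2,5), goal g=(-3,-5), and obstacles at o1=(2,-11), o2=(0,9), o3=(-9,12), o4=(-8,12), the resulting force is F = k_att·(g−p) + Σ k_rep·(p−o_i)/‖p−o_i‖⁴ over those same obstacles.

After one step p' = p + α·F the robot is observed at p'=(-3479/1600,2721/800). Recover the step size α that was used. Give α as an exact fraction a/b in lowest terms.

F_att = 5/4·(g−p) = 5/4·(-1,-10) = (-1.2500,-12.5000)
o1: d²=272 > ρ²=28 → inactive
o2: d²=20 ≤ ρ²=28; F_rep = 29·(-2,-4)/20² = (-0.1450,-0.2900)
o3: d²=98 > ρ²=28 → inactive
o4: d²=85 > ρ²=28 → inactive
F = F_att + ΣF_rep = (-1.3950,-12.7900)
Δp = p'−p = (-0.1744,-1.5987); α = Δx/Fx = (-279/1600) / (-279/200) = 1/8
check: Δy/Fy = (-1279/800) / (-1279/100) = 1/8 ✓

α = 1/8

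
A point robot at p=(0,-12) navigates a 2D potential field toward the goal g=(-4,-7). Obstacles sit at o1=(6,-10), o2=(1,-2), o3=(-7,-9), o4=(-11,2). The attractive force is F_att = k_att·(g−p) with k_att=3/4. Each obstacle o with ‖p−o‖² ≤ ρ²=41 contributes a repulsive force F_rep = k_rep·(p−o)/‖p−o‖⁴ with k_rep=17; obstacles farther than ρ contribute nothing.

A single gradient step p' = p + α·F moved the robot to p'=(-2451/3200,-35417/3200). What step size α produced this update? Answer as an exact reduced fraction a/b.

F_att = 3/4·(g−p) = 3/4·(-4,5) = (-3.0000,3.7500)
o1: d²=40 ≤ ρ²=41; F_rep = 17·(-6,-2)/40² = (-0.0638,-0.0213)
o2: d²=101 > ρ²=41 → inactive
o3: d²=58 > ρ²=41 → inactive
o4: d²=317 > ρ²=41 → inactive
F = F_att + ΣF_rep = (-3.0638,3.7287)
Δp = p'−p = (-0.7659,0.9322); α = Δx/Fx = (-2451/3200) / (-2451/800) = 1/4
check: Δy/Fy = (2983/3200) / (2983/800) = 1/4 ✓

α = 1/4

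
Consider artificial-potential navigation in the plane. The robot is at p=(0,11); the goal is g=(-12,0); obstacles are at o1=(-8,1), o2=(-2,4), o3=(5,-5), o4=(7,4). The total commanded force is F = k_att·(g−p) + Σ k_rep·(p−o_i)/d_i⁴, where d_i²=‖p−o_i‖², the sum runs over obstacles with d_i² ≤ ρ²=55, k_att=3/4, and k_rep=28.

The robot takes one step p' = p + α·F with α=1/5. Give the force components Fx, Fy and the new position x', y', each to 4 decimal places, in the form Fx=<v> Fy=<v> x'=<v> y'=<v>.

Fx=-8.9801 Fy=-8.1802 x'=-1.7960 y'=9.3640

F_att = 3/4·(g−p) = 3/4·(-12,-11) = (-9.0000,-8.2500)
o1: d²=164 > ρ²=55 → inactive
o2: d²=53 ≤ ρ²=55; F_rep = 28·(2,7)/53² = (0.0199,0.0698)
o3: d²=281 > ρ²=55 → inactive
o4: d²=98 > ρ²=55 → inactive
F = F_att + ΣF_rep = (-8.9801,-8.1802)
p' = p + 1/5·F = (-1.7960,9.3640)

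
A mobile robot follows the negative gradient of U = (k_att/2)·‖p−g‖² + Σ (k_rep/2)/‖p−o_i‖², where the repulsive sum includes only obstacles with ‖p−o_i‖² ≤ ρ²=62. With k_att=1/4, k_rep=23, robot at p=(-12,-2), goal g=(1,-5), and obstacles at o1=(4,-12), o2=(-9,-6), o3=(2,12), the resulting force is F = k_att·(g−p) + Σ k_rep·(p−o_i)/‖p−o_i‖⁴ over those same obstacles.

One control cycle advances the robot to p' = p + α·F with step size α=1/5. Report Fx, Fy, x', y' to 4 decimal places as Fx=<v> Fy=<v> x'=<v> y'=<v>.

F_att = 1/4·(g−p) = 1/4·(13,-3) = (3.2500,-0.7500)
o1: d²=356 > ρ²=62 → inactive
o2: d²=25 ≤ ρ²=62; F_rep = 23·(-3,4)/25² = (-0.1104,0.1472)
o3: d²=392 > ρ²=62 → inactive
F = F_att + ΣF_rep = (3.1396,-0.6028)
p' = p + 1/5·F = (-11.3721,-2.1206)

Fx=3.1396 Fy=-0.6028 x'=-11.3721 y'=-2.1206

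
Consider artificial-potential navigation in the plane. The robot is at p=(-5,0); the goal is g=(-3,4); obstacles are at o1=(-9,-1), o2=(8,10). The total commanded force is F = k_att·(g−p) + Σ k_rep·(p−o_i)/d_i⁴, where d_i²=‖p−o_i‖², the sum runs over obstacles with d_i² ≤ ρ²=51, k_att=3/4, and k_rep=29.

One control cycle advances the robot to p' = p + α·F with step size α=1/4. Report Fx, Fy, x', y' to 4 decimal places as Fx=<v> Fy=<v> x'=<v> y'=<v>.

F_att = 3/4·(g−p) = 3/4·(2,4) = (1.5000,3.0000)
o1: d²=17 ≤ ρ²=51; F_rep = 29·(4,1)/17² = (0.4014,0.1003)
o2: d²=269 > ρ²=51 → inactive
F = F_att + ΣF_rep = (1.9014,3.1003)
p' = p + 1/4·F = (-4.5247,0.7751)

Fx=1.9014 Fy=3.1003 x'=-4.5247 y'=0.7751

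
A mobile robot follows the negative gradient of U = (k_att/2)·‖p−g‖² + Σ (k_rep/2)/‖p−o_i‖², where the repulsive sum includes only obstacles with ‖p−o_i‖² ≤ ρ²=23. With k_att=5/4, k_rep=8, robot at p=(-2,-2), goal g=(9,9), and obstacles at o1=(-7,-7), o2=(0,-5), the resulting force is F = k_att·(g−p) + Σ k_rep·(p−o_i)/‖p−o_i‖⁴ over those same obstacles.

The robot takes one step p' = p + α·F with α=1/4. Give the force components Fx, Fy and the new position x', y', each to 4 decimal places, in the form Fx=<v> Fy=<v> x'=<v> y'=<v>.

Fx=13.6553 Fy=13.8920 x'=1.4138 y'=1.4730

F_att = 5/4·(g−p) = 5/4·(11,11) = (13.7500,13.7500)
o1: d²=50 > ρ²=23 → inactive
o2: d²=13 ≤ ρ²=23; F_rep = 8·(-2,3)/13² = (-0.0947,0.1420)
F = F_att + ΣF_rep = (13.6553,13.8920)
p' = p + 1/4·F = (1.4138,1.4730)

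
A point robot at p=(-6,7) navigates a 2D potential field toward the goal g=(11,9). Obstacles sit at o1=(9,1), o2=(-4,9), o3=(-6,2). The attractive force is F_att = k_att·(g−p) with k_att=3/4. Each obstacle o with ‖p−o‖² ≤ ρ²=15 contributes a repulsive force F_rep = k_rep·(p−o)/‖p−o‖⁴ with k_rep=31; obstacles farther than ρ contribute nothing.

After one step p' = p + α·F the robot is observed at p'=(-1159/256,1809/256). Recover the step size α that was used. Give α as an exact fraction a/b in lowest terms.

F_att = 3/4·(g−p) = 3/4·(17,2) = (12.7500,1.5000)
o1: d²=261 > ρ²=15 → inactive
o2: d²=8 ≤ ρ²=15; F_rep = 31·(-2,-2)/8² = (-0.9688,-0.9688)
o3: d²=25 > ρ²=15 → inactive
F = F_att + ΣF_rep = (11.7812,0.5312)
Δp = p'−p = (1.4727,0.0664); α = Δx/Fx = (377/256) / (377/32) = 1/8
check: Δy/Fy = (17/256) / (17/32) = 1/8 ✓

α = 1/8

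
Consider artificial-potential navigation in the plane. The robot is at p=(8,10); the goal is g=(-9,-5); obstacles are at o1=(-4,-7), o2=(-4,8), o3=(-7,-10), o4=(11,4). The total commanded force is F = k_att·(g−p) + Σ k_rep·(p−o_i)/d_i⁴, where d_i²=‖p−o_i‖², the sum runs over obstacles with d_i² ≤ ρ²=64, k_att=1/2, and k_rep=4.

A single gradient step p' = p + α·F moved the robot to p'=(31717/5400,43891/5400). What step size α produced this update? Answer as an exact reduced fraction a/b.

F_att = 1/2·(g−p) = 1/2·(-17,-15) = (-8.5000,-7.5000)
o1: d²=433 > ρ²=64 → inactive
o2: d²=148 > ρ²=64 → inactive
o3: d²=625 > ρ²=64 → inactive
o4: d²=45 ≤ ρ²=64; F_rep = 4·(-3,6)/45² = (-0.0059,0.0119)
F = F_att + ΣF_rep = (-8.5059,-7.4881)
Δp = p'−p = (-2.1265,-1.8720); α = Δx/Fx = (-11483/5400) / (-11483/1350) = 1/4
check: Δy/Fy = (-10109/5400) / (-10109/1350) = 1/4 ✓

α = 1/4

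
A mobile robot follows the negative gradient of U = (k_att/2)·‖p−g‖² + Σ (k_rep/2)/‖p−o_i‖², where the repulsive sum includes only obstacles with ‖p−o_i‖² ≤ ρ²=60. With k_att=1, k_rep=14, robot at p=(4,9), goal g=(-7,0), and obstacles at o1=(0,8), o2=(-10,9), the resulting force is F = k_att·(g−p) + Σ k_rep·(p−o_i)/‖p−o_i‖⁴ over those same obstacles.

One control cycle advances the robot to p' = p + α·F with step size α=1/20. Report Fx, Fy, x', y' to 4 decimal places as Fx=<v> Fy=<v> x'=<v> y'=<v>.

Fx=-10.8062 Fy=-8.9516 x'=3.4597 y'=8.5524

F_att = 1·(g−p) = 1·(-11,-9) = (-11.0000,-9.0000)
o1: d²=17 ≤ ρ²=60; F_rep = 14·(4,1)/17² = (0.1938,0.0484)
o2: d²=196 > ρ²=60 → inactive
F = F_att + ΣF_rep = (-10.8062,-8.9516)
p' = p + 1/20·F = (3.4597,8.5524)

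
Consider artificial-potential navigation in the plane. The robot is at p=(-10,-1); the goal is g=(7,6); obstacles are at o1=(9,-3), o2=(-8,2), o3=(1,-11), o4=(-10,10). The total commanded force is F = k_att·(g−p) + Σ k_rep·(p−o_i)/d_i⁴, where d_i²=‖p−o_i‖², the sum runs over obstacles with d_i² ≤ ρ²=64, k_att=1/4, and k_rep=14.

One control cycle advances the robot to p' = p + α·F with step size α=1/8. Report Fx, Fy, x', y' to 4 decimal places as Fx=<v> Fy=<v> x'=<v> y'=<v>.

Fx=4.0843 Fy=1.5015 x'=-9.4895 y'=-0.8123

F_att = 1/4·(g−p) = 1/4·(17,7) = (4.2500,1.7500)
o1: d²=365 > ρ²=64 → inactive
o2: d²=13 ≤ ρ²=64; F_rep = 14·(-2,-3)/13² = (-0.1657,-0.2485)
o3: d²=221 > ρ²=64 → inactive
o4: d²=121 > ρ²=64 → inactive
F = F_att + ΣF_rep = (4.0843,1.5015)
p' = p + 1/8·F = (-9.4895,-0.8123)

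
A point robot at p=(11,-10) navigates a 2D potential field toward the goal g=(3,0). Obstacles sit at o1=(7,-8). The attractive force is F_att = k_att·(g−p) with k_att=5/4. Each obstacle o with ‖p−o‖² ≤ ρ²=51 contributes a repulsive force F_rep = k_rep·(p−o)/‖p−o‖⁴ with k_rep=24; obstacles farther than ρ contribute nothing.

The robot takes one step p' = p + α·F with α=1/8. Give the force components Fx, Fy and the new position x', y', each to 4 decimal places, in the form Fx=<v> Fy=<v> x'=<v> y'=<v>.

Fx=-9.7600 Fy=12.3800 x'=9.7800 y'=-8.4525

F_att = 5/4·(g−p) = 5/4·(-8,10) = (-10.0000,12.5000)
o1: d²=20 ≤ ρ²=51; F_rep = 24·(4,-2)/20² = (0.2400,-0.1200)
F = F_att + ΣF_rep = (-9.7600,12.3800)
p' = p + 1/8·F = (9.7800,-8.4525)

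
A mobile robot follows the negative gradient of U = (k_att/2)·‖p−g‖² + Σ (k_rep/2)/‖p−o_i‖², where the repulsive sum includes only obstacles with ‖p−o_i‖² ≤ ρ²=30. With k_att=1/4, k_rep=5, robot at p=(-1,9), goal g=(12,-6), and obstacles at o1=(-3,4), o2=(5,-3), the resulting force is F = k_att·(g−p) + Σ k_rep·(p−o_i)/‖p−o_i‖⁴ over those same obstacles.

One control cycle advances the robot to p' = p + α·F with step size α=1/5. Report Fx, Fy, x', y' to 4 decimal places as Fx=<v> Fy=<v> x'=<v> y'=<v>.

F_att = 1/4·(g−p) = 1/4·(13,-15) = (3.2500,-3.7500)
o1: d²=29 ≤ ρ²=30; F_rep = 5·(2,5)/29² = (0.0119,0.0297)
o2: d²=180 > ρ²=30 → inactive
F = F_att + ΣF_rep = (3.2619,-3.7203)
p' = p + 1/5·F = (-0.3476,8.2559)

Fx=3.2619 Fy=-3.7203 x'=-0.3476 y'=8.2559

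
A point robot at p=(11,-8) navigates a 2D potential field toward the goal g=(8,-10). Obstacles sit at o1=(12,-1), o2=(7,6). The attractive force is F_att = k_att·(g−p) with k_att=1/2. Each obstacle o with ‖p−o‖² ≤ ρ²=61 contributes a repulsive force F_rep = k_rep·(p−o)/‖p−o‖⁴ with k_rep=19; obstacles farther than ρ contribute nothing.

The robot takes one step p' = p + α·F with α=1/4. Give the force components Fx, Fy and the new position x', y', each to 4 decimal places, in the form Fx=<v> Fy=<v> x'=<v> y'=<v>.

Fx=-1.5076 Fy=-1.0532 x'=10.6231 y'=-8.2633

F_att = 1/2·(g−p) = 1/2·(-3,-2) = (-1.5000,-1.0000)
o1: d²=50 ≤ ρ²=61; F_rep = 19·(-1,-7)/50² = (-0.0076,-0.0532)
o2: d²=212 > ρ²=61 → inactive
F = F_att + ΣF_rep = (-1.5076,-1.0532)
p' = p + 1/4·F = (10.6231,-8.2633)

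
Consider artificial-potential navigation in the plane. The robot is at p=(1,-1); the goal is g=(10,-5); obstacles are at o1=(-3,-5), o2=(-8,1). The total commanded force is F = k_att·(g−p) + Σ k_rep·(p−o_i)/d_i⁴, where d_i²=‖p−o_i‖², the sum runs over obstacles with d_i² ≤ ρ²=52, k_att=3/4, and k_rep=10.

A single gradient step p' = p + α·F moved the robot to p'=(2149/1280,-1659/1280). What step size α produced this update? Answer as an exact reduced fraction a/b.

F_att = 3/4·(g−p) = 3/4·(9,-4) = (6.7500,-3.0000)
o1: d²=32 ≤ ρ²=52; F_rep = 10·(4,4)/32² = (0.0391,0.0391)
o2: d²=85 > ρ²=52 → inactive
F = F_att + ΣF_rep = (6.7891,-2.9609)
Δp = p'−p = (0.6789,-0.2961); α = Δx/Fx = (869/1280) / (869/128) = 1/10
check: Δy/Fy = (-379/1280) / (-379/128) = 1/10 ✓

α = 1/10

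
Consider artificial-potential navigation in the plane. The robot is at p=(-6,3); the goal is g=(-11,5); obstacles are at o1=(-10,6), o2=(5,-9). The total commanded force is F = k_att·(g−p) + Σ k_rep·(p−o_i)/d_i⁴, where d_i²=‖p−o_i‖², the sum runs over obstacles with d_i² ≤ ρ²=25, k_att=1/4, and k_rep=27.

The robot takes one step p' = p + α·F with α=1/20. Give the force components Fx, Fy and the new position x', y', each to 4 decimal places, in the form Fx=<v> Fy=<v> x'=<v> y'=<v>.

F_att = 1/4·(g−p) = 1/4·(-5,2) = (-1.2500,0.5000)
o1: d²=25 ≤ ρ²=25; F_rep = 27·(4,-3)/25² = (0.1728,-0.1296)
o2: d²=265 > ρ²=25 → inactive
F = F_att + ΣF_rep = (-1.0772,0.3704)
p' = p + 1/20·F = (-6.0539,3.0185)

Fx=-1.0772 Fy=0.3704 x'=-6.0539 y'=3.0185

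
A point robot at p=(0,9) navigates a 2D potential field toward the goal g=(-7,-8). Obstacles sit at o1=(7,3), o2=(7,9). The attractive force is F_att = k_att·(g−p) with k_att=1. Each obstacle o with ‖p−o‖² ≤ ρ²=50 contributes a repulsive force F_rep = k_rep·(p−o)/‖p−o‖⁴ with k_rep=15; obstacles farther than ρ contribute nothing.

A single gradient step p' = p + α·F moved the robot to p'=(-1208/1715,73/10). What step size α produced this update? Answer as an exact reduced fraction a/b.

F_att = 1·(g−p) = 1·(-7,-17) = (-7.0000,-17.0000)
o1: d²=85 > ρ²=50 → inactive
o2: d²=49 ≤ ρ²=50; F_rep = 15·(-7,0)/49² = (-0.0437,0.0000)
F = F_att + ΣF_rep = (-7.0437,-17.0000)
Δp = p'−p = (-0.7044,-1.7000); α = Δx/Fx = (-1208/1715) / (-2416/343) = 1/10
check: Δy/Fy = (-17/10) / (-17) = 1/10 ✓

α = 1/10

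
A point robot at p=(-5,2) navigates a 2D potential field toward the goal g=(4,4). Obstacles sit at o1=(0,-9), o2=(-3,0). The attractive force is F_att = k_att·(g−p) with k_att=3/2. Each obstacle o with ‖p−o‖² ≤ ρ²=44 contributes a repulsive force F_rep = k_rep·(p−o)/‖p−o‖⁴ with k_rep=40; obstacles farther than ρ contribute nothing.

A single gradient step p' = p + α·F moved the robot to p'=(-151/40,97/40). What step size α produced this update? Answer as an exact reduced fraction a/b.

α = 1/10

F_att = 3/2·(g−p) = 3/2·(9,2) = (13.5000,3.0000)
o1: d²=146 > ρ²=44 → inactive
o2: d²=8 ≤ ρ²=44; F_rep = 40·(-2,2)/8² = (-1.2500,1.2500)
F = F_att + ΣF_rep = (12.2500,4.2500)
Δp = p'−p = (1.2250,0.4250); α = Δx/Fx = (49/40) / (49/4) = 1/10
check: Δy/Fy = (17/40) / (17/4) = 1/10 ✓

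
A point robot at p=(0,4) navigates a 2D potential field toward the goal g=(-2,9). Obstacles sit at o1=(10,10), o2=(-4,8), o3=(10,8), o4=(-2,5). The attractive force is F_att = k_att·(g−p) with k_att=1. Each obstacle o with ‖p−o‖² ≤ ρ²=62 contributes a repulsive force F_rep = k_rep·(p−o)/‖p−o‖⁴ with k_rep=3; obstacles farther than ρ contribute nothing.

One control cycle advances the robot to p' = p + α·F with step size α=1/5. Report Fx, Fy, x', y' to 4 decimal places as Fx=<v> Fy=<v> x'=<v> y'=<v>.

Fx=-1.7483 Fy=4.8683 x'=-0.3497 y'=4.9737

F_att = 1·(g−p) = 1·(-2,5) = (-2.0000,5.0000)
o1: d²=136 > ρ²=62 → inactive
o2: d²=32 ≤ ρ²=62; F_rep = 3·(4,-4)/32² = (0.0117,-0.0117)
o3: d²=116 > ρ²=62 → inactive
o4: d²=5 ≤ ρ²=62; F_rep = 3·(2,-1)/5² = (0.2400,-0.1200)
F = F_att + ΣF_rep = (-1.7483,4.8683)
p' = p + 1/5·F = (-0.3497,4.9737)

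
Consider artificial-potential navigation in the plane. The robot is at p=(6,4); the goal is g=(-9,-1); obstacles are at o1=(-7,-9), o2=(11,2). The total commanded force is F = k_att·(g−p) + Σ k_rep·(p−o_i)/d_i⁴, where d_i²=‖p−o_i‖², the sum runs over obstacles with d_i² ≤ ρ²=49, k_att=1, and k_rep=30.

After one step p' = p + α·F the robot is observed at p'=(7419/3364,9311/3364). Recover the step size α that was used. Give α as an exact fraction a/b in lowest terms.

α = 1/4

F_att = 1·(g−p) = 1·(-15,-5) = (-15.0000,-5.0000)
o1: d²=338 > ρ²=49 → inactive
o2: d²=29 ≤ ρ²=49; F_rep = 30·(-5,2)/29² = (-0.1784,0.0713)
F = F_att + ΣF_rep = (-15.1784,-4.9287)
Δp = p'−p = (-3.7946,-1.2322); α = Δx/Fx = (-12765/3364) / (-12765/841) = 1/4
check: Δy/Fy = (-4145/3364) / (-4145/841) = 1/4 ✓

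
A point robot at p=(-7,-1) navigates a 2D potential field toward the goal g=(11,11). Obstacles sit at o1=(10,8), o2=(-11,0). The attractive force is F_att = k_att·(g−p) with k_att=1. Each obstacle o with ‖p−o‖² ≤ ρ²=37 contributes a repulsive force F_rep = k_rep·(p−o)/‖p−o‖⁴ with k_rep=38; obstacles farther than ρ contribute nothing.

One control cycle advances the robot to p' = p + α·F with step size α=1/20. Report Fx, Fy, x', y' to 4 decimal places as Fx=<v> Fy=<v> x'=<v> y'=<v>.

Fx=18.5260 Fy=11.8685 x'=-6.0737 y'=-0.4066

F_att = 1·(g−p) = 1·(18,12) = (18.0000,12.0000)
o1: d²=370 > ρ²=37 → inactive
o2: d²=17 ≤ ρ²=37; F_rep = 38·(4,-1)/17² = (0.5260,-0.1315)
F = F_att + ΣF_rep = (18.5260,11.8685)
p' = p + 1/20·F = (-6.0737,-0.4066)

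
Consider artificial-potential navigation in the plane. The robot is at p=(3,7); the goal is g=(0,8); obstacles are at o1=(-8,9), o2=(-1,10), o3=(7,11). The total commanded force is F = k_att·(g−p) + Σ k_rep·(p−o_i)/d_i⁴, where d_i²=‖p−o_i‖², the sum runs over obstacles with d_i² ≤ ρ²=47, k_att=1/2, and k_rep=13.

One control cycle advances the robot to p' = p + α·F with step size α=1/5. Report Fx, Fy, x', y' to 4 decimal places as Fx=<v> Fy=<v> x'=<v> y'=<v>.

Fx=-1.4676 Fy=0.3868 x'=2.7065 y'=7.0774

F_att = 1/2·(g−p) = 1/2·(-3,1) = (-1.5000,0.5000)
o1: d²=125 > ρ²=47 → inactive
o2: d²=25 ≤ ρ²=47; F_rep = 13·(4,-3)/25² = (0.0832,-0.0624)
o3: d²=32 ≤ ρ²=47; F_rep = 13·(-4,-4)/32² = (-0.0508,-0.0508)
F = F_att + ΣF_rep = (-1.4676,0.3868)
p' = p + 1/5·F = (2.7065,7.0774)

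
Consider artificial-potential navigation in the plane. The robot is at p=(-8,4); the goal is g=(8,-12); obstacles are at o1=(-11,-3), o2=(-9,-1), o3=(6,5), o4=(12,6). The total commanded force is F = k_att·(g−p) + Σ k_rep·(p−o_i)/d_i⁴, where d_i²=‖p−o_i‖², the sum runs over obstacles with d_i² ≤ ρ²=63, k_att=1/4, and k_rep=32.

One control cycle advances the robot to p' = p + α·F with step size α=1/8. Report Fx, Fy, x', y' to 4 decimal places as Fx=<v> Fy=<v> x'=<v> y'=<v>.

Fx=4.0759 Fy=-3.6967 x'=-7.4905 y'=3.5379

F_att = 1/4·(g−p) = 1/4·(16,-16) = (4.0000,-4.0000)
o1: d²=58 ≤ ρ²=63; F_rep = 32·(3,7)/58² = (0.0285,0.0666)
o2: d²=26 ≤ ρ²=63; F_rep = 32·(1,5)/26² = (0.0473,0.2367)
o3: d²=197 > ρ²=63 → inactive
o4: d²=404 > ρ²=63 → inactive
F = F_att + ΣF_rep = (4.0759,-3.6967)
p' = p + 1/8·F = (-7.4905,3.5379)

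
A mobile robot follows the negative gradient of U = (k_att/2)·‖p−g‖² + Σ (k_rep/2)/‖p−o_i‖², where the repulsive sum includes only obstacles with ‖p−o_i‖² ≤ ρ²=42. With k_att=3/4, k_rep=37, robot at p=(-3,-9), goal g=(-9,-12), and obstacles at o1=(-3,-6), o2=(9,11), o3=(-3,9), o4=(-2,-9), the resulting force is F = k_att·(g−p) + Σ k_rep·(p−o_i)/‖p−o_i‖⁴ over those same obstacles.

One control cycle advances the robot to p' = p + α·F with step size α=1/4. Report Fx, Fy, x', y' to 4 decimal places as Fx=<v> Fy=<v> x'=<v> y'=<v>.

F_att = 3/4·(g−p) = 3/4·(-6,-3) = (-4.5000,-2.2500)
o1: d²=9 ≤ ρ²=42; F_rep = 37·(0,-3)/9² = (0.0000,-1.3704)
o2: d²=544 > ρ²=42 → inactive
o3: d²=324 > ρ²=42 → inactive
o4: d²=1 ≤ ρ²=42; F_rep = 37·(-1,0)/1² = (-37.0000,0.0000)
F = F_att + ΣF_rep = (-41.5000,-3.6204)
p' = p + 1/4·F = (-13.3750,-9.9051)

Fx=-41.5000 Fy=-3.6204 x'=-13.3750 y'=-9.9051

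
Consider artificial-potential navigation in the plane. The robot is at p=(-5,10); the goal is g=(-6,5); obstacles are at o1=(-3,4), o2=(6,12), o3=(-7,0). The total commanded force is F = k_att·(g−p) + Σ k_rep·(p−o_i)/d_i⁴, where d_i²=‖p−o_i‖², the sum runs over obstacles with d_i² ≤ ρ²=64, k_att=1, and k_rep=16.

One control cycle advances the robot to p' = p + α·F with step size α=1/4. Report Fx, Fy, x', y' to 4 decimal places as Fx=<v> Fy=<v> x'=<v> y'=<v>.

Fx=-1.0200 Fy=-4.9400 x'=-5.2550 y'=8.7650

F_att = 1·(g−p) = 1·(-1,-5) = (-1.0000,-5.0000)
o1: d²=40 ≤ ρ²=64; F_rep = 16·(-2,6)/40² = (-0.0200,0.0600)
o2: d²=125 > ρ²=64 → inactive
o3: d²=104 > ρ²=64 → inactive
F = F_att + ΣF_rep = (-1.0200,-4.9400)
p' = p + 1/4·F = (-5.2550,8.7650)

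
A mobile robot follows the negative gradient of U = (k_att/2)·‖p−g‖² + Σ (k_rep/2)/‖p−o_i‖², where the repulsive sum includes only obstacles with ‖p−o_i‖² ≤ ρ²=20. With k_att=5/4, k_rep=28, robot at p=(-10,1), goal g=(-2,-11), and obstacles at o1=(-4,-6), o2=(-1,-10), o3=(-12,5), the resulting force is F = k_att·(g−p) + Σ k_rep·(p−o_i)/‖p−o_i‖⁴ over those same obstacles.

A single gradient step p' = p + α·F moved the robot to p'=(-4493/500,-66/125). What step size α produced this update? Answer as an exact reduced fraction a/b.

α = 1/10

F_att = 5/4·(g−p) = 5/4·(8,-12) = (10.0000,-15.0000)
o1: d²=85 > ρ²=20 → inactive
o2: d²=202 > ρ²=20 → inactive
o3: d²=20 ≤ ρ²=20; F_rep = 28·(2,-4)/20² = (0.1400,-0.2800)
F = F_att + ΣF_rep = (10.1400,-15.2800)
Δp = p'−p = (1.0140,-1.5280); α = Δx/Fx = (507/500) / (507/50) = 1/10
check: Δy/Fy = (-191/125) / (-382/25) = 1/10 ✓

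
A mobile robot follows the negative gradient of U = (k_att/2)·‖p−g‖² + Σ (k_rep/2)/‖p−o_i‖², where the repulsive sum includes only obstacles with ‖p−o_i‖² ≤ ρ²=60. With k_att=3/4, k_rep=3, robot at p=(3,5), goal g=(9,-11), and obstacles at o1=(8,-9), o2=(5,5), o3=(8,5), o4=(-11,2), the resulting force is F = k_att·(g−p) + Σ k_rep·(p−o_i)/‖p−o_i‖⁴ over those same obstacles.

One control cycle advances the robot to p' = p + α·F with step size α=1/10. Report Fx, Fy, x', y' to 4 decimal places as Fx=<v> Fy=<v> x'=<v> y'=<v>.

F_att = 3/4·(g−p) = 3/4·(6,-16) = (4.5000,-12.0000)
o1: d²=221 > ρ²=60 → inactive
o2: d²=4 ≤ ρ²=60; F_rep = 3·(-2,0)/4² = (-0.3750,0.0000)
o3: d²=25 ≤ ρ²=60; F_rep = 3·(-5,0)/25² = (-0.0240,0.0000)
o4: d²=205 > ρ²=60 → inactive
F = F_att + ΣF_rep = (4.1010,-12.0000)
p' = p + 1/10·F = (3.4101,3.8000)

Fx=4.1010 Fy=-12.0000 x'=3.4101 y'=3.8000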